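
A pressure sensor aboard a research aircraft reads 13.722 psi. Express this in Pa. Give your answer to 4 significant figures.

94610 Pa

1 psi = 6894.76 Pa, so 13.722 × 6894.76 = 94610 Pa.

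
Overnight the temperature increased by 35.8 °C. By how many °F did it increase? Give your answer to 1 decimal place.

64.4 °F

Converting a difference, only the 9/5 scale factor applies: Δ°F = 35.8 × 1.8 = 64.4 °F.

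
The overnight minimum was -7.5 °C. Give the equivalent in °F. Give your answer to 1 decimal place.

18.5 °F

°F = °C × 9/5 + 32 = -7.5 × 1.8 + 32 = 18.5 °F.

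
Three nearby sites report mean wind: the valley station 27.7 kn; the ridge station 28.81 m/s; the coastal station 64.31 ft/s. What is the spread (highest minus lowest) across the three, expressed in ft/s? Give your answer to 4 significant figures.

the valley station: 27.7 kt = 46.7523 ft/s.
the ridge station: 28.81 m/s = 94.5210 ft/s.
Spread: 94.5210 − 46.7523 = 47.77 ft/s.

47.77 ft/s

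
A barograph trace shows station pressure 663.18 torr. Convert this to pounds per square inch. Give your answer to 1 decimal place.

1 mmHg = 0.0193368 psi, so 663.18 × 0.0193368 = 12.8 psi.

12.8 psi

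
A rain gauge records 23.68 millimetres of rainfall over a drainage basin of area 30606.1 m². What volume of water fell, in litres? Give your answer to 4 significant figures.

724800 litres

1 mm over 1 m² is 1 L, so volume = 23.68 × 30606.1 = 724752.45 L ≈ 724800 L.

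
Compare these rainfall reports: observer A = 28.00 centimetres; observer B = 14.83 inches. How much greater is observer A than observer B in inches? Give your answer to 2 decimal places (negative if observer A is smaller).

observer A: 28.00 cm = 11.0236 in.
Difference: 11.0236 − 14.8300 = -3.81 in.

-3.81 in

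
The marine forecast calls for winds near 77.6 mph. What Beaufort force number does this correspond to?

Beaufort force 12

77.6 mph = 34.7 m/s, which is Beaufort 12 (hurricane force, ≥32.7 m/s).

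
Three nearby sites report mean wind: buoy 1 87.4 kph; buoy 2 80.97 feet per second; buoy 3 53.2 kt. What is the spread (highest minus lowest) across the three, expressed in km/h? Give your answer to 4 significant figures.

buoy 2: 80.97 ft/s = 88.8468 km/h.
buoy 3: 53.2 kt = 98.5264 km/h.
Spread: 98.5264 − 87.4000 = 11.13 km/h.

11.13 km/h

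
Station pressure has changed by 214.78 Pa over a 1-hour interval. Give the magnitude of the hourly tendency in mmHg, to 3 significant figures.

1.61 mmHg per hour

214.78 Pa / 1 h × 0.00750062 mmHg/Pa = 1.61 mmHg/h.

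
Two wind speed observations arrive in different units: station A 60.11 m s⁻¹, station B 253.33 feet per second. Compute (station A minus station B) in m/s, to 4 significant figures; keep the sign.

station B: 253.33 ft/s = 77.21498 m/s.
Difference: 60.11000 − 77.21498 = -17.10 m/s.

-17.10 m/s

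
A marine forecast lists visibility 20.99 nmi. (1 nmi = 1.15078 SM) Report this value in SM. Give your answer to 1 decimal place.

1 nmi = 1.15078 SM, so 20.99 × 1.15078 = 24.2 SM.

24.2 SM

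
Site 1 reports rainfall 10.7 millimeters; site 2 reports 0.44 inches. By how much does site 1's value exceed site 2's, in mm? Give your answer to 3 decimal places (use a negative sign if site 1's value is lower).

site 2: 0.44 in = 11.17600 mm.
Difference: 10.70000 − 11.17600 = -0.476 mm.

-0.476 mm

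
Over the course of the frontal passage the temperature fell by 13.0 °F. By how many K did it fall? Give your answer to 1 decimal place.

A change of 1 °C equals a change of 1.8 °F: ΔK = 13.0 × 0.5556 = 7.2 K.

7.2 K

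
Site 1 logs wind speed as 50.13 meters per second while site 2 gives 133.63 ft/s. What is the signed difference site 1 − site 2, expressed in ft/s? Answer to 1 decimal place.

site 1: 50.13 m/s = 164.469 ft/s.
Difference: 164.469 − 133.630 = 30.8 ft/s.

30.8 ft/s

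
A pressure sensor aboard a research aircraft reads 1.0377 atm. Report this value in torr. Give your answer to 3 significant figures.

1 atm = 760 mmHg, so 1.0377 × 760 = 789 mmHg.

789 mmHg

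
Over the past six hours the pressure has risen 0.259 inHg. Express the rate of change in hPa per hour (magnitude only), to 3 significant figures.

0.259 inHg / 6 h × 33.8639 hPa/inHg = 1.46 hPa/h.

1.46 hPa per hour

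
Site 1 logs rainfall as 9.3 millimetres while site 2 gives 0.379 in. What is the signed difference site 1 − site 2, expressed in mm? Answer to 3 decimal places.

site 2: 0.379 in = 9.62660 mm.
Difference: 9.30000 − 9.62660 = -0.327 mm.

-0.327 mm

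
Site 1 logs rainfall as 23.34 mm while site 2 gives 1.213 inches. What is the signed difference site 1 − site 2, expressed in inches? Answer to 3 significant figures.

-0.294 in

site 1: 23.34 mm = 0.91890 in.
Difference: 0.91890 − 1.21300 = -0.294 in.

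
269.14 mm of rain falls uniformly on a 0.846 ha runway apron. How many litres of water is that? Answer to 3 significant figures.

2280000 litres

Area: 0.846 ha = 8460 m².
1 mm over 1 m² is 1 L, so volume = 269.14 × 8460 = 2276924.4 L ≈ 2280000 L.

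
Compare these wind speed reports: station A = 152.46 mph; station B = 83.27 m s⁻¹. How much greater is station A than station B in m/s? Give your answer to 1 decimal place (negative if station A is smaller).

station A: 152.46 mph = 68.156 m/s.
Difference: 68.156 − 83.270 = -15.1 m/s.

-15.1 m/s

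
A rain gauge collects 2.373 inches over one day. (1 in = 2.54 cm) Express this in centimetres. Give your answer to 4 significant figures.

1 in = 2.54 cm, so 2.373 × 2.54 = 6.027 cm.

6.027 cm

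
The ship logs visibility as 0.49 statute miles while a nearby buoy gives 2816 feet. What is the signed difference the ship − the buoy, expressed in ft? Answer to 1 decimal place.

-228.8 ft

the ship: 0.49 SM = 2587.200 ft.
Difference: 2587.200 − 2816.000 = -228.8 ft.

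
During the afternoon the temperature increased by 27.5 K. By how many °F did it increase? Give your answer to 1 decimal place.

A change of 1 °C equals a change of 1.8 °F: Δ°F = 27.5 × 1.8 = 49.5 °F.

49.5 °F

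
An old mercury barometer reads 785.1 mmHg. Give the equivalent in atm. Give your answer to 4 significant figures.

1.033 atm

1 mmHg = 0.00131579 atm, so 785.1 × 0.00131579 = 1.033 atm.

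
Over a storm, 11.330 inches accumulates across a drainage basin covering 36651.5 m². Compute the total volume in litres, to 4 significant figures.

Depth: 11.330 in × 25.4 = 287.782 mm.
1 mm over 1 m² is 1 L, so volume = 287.782 × 36651.5 = 10547642 L ≈ 10550000 L.

10550000 litres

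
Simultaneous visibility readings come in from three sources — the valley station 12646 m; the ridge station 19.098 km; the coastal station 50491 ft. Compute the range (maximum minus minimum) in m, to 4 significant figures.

the ridge station: 19.098 km = 19098.00 m.
the coastal station: 50491 ft = 15389.66 m.
Spread: 19098.00 − 12646.00 = 6452 m.

6452 m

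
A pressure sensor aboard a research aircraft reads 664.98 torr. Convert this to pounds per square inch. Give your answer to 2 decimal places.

12.86 psi

1 mmHg = 0.0193368 psi, so 664.98 × 0.0193368 = 12.86 psi.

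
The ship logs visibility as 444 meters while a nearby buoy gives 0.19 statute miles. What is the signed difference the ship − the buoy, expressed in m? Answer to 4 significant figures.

the buoy: 0.19 SM = 305.775 m.
Difference: 444.000 − 305.775 = 138.2 m.

138.2 m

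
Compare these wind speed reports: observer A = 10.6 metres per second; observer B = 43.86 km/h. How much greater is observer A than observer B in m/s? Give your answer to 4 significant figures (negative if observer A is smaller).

-1.583 m/s

observer B: 43.86 km/h = 12.18333 m/s.
Difference: 10.60000 − 12.18333 = -1.583 m/s.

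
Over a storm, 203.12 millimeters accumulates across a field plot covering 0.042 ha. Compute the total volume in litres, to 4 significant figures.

Area: 0.042 ha = 420 m².
1 mm over 1 m² is 1 L, so volume = 203.12 × 420 = 85310.4 L ≈ 85310 L.

85310 litres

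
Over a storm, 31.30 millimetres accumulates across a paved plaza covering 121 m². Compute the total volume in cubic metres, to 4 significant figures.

3.787 cubic metres

1 mm over 1 m² is 1 L, so volume = 31.3 × 121 = 3787.3 L = 3.787 m³.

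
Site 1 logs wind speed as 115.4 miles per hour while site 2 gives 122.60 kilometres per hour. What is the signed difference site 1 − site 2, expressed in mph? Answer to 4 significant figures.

39.22 mph

site 2: 122.60 km/h = 76.1801 mph.
Difference: 115.4000 − 76.1801 = 39.22 mph.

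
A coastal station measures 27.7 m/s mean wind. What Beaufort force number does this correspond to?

27.7 m/s lies in the Beaufort 10 band (storm, 24.5–28.4 m/s).

Beaufort force 10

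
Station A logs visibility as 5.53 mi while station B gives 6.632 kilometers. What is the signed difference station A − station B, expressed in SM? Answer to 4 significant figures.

1.409 SM

station B: 6.632 km = 4.12093 SM.
Difference: 5.53000 − 4.12093 = 1.409 SM.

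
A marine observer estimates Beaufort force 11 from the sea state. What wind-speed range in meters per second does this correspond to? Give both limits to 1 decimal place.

28.5 to 32.6 m/s

Beaufort 11 (violent storm) spans 28.5–32.6 m/s.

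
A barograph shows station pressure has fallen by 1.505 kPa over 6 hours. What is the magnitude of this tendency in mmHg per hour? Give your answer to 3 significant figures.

1.505 kPa / 6 h × 7.50062 mmHg/kPa = 1.88 mmHg/h.

1.88 mmHg per hour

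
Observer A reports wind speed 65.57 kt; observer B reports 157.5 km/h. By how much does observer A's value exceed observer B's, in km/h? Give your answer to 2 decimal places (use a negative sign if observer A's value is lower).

-36.06 km/h

observer A: 65.57 kt = 121.4356 km/h.
Difference: 121.4356 − 157.5000 = -36.06 km/h.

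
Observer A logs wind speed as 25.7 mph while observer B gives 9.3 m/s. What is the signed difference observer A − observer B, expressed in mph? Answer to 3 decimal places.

observer B: 9.3 m/s = 20.80351 mph.
Difference: 25.70000 − 20.80351 = 4.896 mph.

4.896 mph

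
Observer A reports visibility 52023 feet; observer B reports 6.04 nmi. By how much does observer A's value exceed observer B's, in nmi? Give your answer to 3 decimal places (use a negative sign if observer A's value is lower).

2.522 nmi

observer A: 52023 ft = 8.56188 nmi.
Difference: 8.56188 − 6.04000 = 2.522 nmi.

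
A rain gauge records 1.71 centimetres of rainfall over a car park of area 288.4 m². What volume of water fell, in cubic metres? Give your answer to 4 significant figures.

4.932 cubic metres

Depth: 1.71 cm × 10 = 17.1 mm.
1 mm over 1 m² is 1 L, so volume = 17.1 × 288.4 = 4931.64 L = 4.932 m³.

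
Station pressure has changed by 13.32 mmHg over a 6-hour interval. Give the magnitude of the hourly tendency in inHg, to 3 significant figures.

0.0874 inHg per hour

13.32 mmHg / 6 h × 0.0393701 inHg/mmHg = 0.0874 inHg/h.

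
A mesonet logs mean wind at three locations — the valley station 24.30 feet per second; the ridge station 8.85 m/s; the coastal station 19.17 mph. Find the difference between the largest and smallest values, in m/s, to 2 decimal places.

the valley station: 24.30 ft/s = 7.4066 m/s.
the coastal station: 19.17 mph = 8.5698 m/s.
Spread: 8.8500 − 7.4066 = 1.44 m/s.

1.44 m/s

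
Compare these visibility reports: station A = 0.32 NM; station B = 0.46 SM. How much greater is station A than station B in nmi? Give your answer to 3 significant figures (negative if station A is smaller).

-0.0797 nmi

station B: 0.46 SM = 0.399729 nmi.
Difference: 0.320000 − 0.399729 = -0.0797 nmi.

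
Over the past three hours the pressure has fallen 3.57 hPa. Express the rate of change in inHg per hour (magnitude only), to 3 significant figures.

0.0351 inHg per hour

3.57 hPa / 3 h × 0.02953 inHg/hPa = 0.0351 inHg/h.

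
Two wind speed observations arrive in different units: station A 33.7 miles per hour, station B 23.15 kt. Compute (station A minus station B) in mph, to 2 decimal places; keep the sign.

station B: 23.15 kt = 26.6405 mph.
Difference: 33.7000 − 26.6405 = 7.06 mph.

7.06 mph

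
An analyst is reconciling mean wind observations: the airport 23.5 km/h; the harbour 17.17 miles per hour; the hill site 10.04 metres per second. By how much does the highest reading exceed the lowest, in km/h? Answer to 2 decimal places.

12.64 km/h

the harbour: 17.17 mph = 27.6324 km/h.
the hill site: 10.04 m/s = 36.1440 km/h.
Spread: 36.1440 − 23.5000 = 12.64 km/h.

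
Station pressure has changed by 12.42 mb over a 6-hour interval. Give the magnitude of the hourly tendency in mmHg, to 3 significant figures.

1.55 mmHg per hour

12.42 mb / 6 h × 0.750062 mmHg/mb = 1.55 mmHg/h.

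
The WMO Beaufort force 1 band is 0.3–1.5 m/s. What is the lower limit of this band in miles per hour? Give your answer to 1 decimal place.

0.7 mph

0.3–1.5 m/s × 2.237 = 0.7–3.4 mph.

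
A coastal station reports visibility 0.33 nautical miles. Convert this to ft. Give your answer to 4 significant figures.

1 nmi = 6076.12 ft, so 0.33 × 6076.12 = 2005 ft.

2005 ft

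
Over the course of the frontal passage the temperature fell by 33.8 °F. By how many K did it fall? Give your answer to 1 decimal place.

Converting a difference, only the 9/5 scale factor applies: ΔK = 33.8 × 0.5556 = 18.8 K.

18.8 K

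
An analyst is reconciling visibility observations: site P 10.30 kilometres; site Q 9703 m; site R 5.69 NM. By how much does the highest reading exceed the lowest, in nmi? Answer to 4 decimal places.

site P: 10.30 km = 5.561555 nmi.
site Q: 9703 m = 5.239201 nmi.
Spread: 5.690000 − 5.239201 = 0.4508 nmi.

0.4508 nmi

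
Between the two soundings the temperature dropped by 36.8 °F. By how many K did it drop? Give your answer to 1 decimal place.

For a temperature change the 32° offset cancels: ΔK = 36.8 × 0.5556 = 20.4 K.

20.4 K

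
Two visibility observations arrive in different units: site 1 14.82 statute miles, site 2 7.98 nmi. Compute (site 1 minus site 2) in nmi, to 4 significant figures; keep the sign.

4.898 nmi

site 1: 14.82 SM = 12.87823 nmi.
Difference: 12.87823 − 7.98000 = 4.898 nmi.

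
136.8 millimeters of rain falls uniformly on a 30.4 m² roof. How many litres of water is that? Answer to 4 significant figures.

4159 litres

1 mm over 1 m² is 1 L, so volume = 136.8 × 30.4 = 4158.72 L ≈ 4159 L.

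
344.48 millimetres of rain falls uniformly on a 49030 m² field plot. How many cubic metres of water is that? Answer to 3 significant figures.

16900 cubic metres

1 mm over 1 m² is 1 L, so volume = 344.48 × 49030 = 16889854 L = 16900 m³.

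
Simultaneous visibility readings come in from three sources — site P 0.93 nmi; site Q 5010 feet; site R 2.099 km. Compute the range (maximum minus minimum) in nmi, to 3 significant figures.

0.309 nmi

site Q: 5010 ft = 0.82454 nmi.
site R: 2.099 km = 1.13337 nmi.
Spread: 1.13337 − 0.82454 = 0.309 nmi.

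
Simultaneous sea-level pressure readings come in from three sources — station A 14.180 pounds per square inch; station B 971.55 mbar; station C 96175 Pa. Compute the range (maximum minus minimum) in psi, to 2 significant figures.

0.23 psi

station B: 971.55 mb = 14.0911 psi.
station C: 96175 Pa = 13.9490 psi.
Spread: 14.1800 − 13.9490 = 0.23 psi.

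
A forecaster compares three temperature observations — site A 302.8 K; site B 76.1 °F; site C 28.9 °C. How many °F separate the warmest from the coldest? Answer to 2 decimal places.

site A: 302.8 K = 29.650 °C.
site B: 76.1 °F = 24.500 °C.
Spread: 29.650 − 24.500 = 5.150 °C = 9.27 °F.

9.27 °F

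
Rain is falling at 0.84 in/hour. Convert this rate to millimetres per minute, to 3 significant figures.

0.84 in/hour × 25.4 mm/in × 0.0166667 hour/minute = 0.356 mm/minute.

0.356 mm/minute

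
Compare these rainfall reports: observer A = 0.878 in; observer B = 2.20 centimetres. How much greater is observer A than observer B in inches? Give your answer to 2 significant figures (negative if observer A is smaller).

0.012 in

observer B: 2.20 cm = 0.86614 in.
Difference: 0.87800 − 0.86614 = 0.012 in.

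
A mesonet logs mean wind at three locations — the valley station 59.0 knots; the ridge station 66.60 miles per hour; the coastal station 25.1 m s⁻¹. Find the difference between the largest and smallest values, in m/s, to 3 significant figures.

5.25 m/s

the valley station: 59.0 kt = 30.3522 m/s.
the ridge station: 66.60 mph = 29.7729 m/s.
Spread: 30.3522 − 25.1000 = 5.25 m/s.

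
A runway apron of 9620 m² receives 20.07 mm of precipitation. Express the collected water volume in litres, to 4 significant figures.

1 mm over 1 m² is 1 L, so volume = 20.07 × 9620 = 193073.4 L ≈ 193100 L.

193100 litres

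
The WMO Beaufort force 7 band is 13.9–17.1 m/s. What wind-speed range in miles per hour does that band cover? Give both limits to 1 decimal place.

13.9–17.1 m/s × 2.237 = 31.1–38.3 mph.

31.1 to 38.3 mph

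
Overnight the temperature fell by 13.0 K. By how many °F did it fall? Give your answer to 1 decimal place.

23.4 °F

For a temperature change the 32° offset cancels: Δ°F = 13.0 × 1.8 = 23.4 °F.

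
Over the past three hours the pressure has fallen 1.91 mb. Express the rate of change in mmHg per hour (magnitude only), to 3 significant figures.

0.478 mmHg per hour

1.91 mb / 3 h × 0.750062 mmHg/mb = 0.478 mmHg/h.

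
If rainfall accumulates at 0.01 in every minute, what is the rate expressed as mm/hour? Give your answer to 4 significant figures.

15.24 mm/hour

0.01 in/minute × 25.4 mm/in × 60 minute/hour = 15.24 mm/hour.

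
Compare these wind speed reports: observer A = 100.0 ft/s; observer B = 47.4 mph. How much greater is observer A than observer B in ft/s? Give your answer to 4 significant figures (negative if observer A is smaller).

30.48 ft/s

observer B: 47.4 mph = 69.5200 ft/s.
Difference: 100.0000 − 69.5200 = 30.48 ft/s.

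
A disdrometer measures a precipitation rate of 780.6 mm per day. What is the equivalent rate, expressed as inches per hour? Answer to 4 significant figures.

780.6 mm/day × 0.0393701 in/mm × 0.0416667 day/hour = 1.281 in/hour.

1.281 in/hour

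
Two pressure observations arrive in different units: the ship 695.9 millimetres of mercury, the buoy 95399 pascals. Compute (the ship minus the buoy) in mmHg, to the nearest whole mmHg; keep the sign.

the buoy: 95399 Pa = 715.55 mmHg.
Difference: 695.90 − 715.55 = -20 mmHg.

-20 mmHg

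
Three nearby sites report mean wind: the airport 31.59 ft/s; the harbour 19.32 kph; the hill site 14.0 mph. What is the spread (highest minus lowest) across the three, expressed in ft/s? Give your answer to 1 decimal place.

14.0 ft/s

the harbour: 19.32 km/h = 17.607 ft/s.
the hill site: 14.0 mph = 20.533 ft/s.
Spread: 31.590 − 17.607 = 14.0 ft/s.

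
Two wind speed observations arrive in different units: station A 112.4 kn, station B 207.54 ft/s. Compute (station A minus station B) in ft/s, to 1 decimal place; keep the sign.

station A: 112.4 kt = 189.710 ft/s.
Difference: 189.710 − 207.540 = -17.8 ft/s.

-17.8 ft/s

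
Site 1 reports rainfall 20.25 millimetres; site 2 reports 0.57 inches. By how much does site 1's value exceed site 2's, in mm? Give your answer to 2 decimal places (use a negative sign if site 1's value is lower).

site 2: 0.57 in = 14.4780 mm.
Difference: 20.2500 − 14.4780 = 5.77 mm.

5.77 mm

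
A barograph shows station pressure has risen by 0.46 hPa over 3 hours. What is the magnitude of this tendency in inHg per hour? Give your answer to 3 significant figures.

0.00453 inHg per hour

0.46 hPa / 3 h × 0.02953 inHg/hPa = 0.00453 inHg/h.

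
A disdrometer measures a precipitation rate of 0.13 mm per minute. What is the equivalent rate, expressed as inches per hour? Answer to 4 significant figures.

0.3071 in/hour

0.13 mm/minute × 0.0393701 in/mm × 60 minute/hour = 0.3071 in/hour.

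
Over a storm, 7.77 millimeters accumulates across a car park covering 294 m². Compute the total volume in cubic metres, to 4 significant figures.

2.284 cubic metres

1 mm over 1 m² is 1 L, so volume = 7.77 × 294 = 2284.38 L = 2.284 m³.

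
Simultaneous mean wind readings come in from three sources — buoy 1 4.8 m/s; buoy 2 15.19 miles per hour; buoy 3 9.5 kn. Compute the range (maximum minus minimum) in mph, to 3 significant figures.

4.45 mph

buoy 1: 4.8 m/s = 10.7373 mph.
buoy 3: 9.5 kt = 10.9324 mph.
Spread: 15.1900 − 10.7373 = 4.45 mph.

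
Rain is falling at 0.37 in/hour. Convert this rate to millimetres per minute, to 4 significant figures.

0.1566 mm/minute

0.37 in/hour × 25.4 mm/in × 0.0166667 hour/minute = 0.1566 mm/minute.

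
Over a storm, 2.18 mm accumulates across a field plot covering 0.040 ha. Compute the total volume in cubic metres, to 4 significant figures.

Area: 0.040 ha = 400 m².
1 mm over 1 m² is 1 L, so volume = 2.18 × 400 = 872 L = 0.8720 m³.

0.8720 cubic metres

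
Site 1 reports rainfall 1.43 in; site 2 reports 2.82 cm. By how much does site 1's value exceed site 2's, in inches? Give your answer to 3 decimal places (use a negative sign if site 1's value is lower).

0.320 in

site 2: 2.82 cm = 1.11024 in.
Difference: 1.43000 − 1.11024 = 0.320 in.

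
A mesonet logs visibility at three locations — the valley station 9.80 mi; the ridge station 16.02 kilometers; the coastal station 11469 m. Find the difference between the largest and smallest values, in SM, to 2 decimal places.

the ridge station: 16.02 km = 9.9544 SM.
the coastal station: 11469 m = 7.1265 SM.
Spread: 9.9544 − 7.1265 = 2.83 SM.

2.83 SM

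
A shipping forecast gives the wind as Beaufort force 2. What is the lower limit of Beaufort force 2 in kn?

4 kt

Beaufort 2 (light breeze) spans 4–6 knots.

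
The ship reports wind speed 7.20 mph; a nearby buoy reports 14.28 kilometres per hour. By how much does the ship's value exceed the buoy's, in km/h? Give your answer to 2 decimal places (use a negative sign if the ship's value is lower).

the ship: 7.20 mph = 11.5873 km/h.
Difference: 11.5873 − 14.2800 = -2.69 km/h.

-2.69 km/h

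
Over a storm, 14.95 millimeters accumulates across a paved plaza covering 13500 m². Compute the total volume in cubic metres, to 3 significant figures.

202 cubic metres

1 mm over 1 m² is 1 L, so volume = 14.95 × 13500 = 201825 L = 202 m³.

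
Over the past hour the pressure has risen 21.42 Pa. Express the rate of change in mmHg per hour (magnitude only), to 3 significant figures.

0.161 mmHg per hour

21.42 Pa / 1 h × 0.00750062 mmHg/Pa = 0.161 mmHg/h.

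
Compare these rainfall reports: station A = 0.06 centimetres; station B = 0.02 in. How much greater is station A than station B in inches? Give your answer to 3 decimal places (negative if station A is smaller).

station A: 0.06 cm = 0.02362 in.
Difference: 0.02362 − 0.02000 = 0.004 in.

0.004 in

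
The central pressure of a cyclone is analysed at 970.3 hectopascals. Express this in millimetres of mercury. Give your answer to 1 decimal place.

1 hPa = 0.750062 mmHg, so 970.3 × 0.750062 = 727.8 mmHg.

727.8 mmHg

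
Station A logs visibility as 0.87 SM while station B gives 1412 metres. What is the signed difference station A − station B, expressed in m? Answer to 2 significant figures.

-12 m

station A: 0.87 SM = 1400.13 m.
Difference: 1400.13 − 1412.00 = -12 m.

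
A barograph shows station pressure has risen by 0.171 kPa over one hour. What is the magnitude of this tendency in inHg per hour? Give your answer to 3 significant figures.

0.171 kPa / 1 h × 0.2953 inHg/kPa = 0.0505 inHg/h.

0.0505 inHg per hour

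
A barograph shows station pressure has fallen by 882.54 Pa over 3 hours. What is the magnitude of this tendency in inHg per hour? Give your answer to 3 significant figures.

0.0869 inHg per hour

882.54 Pa / 3 h × 0.0002953 inHg/Pa = 0.0869 inHg/h.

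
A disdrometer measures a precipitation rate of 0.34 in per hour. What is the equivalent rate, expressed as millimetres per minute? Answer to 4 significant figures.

0.34 in/hour × 25.4 mm/in × 0.0166667 hour/minute = 0.1439 mm/minute.

0.1439 mm/minute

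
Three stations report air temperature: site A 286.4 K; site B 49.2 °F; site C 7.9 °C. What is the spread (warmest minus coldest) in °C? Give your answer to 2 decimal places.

5.35 °C

site A: 286.4 K = 13.250 °C.
site B: 49.2 °F = 9.556 °C.
Spread: 13.250 − 7.900 = 5.350 °C.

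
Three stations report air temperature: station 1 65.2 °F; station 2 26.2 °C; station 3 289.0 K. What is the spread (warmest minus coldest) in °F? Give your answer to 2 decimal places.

station 1: 65.2 °F = 18.444 °C.
station 3: 289.0 K = 15.850 °C.
Spread: 26.200 − 15.850 = 10.350 °C = 18.63 °F.

18.63 °F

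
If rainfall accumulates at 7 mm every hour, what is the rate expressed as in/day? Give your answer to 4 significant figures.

7 mm/hour × 0.0393701 in/mm × 24 hour/day = 6.614 in/day.

6.614 in/day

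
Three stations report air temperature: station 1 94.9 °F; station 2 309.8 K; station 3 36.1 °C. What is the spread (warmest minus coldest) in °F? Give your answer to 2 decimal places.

3.07 °F

station 1: 94.9 °F = 34.944 °C.
station 2: 309.8 K = 36.650 °C.
Spread: 36.650 − 34.944 = 1.706 °C = 3.07 °F.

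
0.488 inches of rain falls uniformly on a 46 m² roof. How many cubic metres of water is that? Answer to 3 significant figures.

0.570 cubic metres

Depth: 0.488 in × 25.4 = 12.3952 mm.
1 mm over 1 m² is 1 L, so volume = 12.3952 × 46 = 570.1792 L = 0.570 m³.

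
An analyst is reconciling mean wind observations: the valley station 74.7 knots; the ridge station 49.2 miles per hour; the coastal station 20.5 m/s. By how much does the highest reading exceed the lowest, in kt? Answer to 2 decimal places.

the ridge station: 49.2 mph = 42.7536 kt.
the coastal station: 20.5 m/s = 39.8488 kt.
Spread: 74.7000 − 39.8488 = 34.85 kt.

34.85 kt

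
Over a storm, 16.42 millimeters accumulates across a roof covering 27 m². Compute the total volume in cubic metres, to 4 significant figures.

0.4433 cubic metres

1 mm over 1 m² is 1 L, so volume = 16.42 × 27 = 443.34 L = 0.4433 m³.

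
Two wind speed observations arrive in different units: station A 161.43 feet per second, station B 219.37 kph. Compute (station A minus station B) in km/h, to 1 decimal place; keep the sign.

station A: 161.43 ft/s = 177.134 km/h.
Difference: 177.134 − 219.370 = -42.2 km/h.

-42.2 km/h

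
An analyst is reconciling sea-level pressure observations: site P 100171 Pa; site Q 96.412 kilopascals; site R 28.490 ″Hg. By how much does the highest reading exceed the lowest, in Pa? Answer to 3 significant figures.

3760 Pa

site Q: 96.412 kPa = 96412.00 Pa.
site R: 28.490 inHg = 96478.22 Pa.
Spread: 100171.00 − 96412.00 = 3760 Pa.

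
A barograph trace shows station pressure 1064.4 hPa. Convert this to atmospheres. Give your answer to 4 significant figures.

1.050 atm

1 hPa = 0.000986923 atm, so 1064.4 × 0.000986923 = 1.050 atm.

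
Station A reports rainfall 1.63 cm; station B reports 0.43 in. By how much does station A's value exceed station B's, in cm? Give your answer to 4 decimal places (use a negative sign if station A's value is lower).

station B: 0.43 in = 1.092200 cm.
Difference: 1.630000 − 1.092200 = 0.5378 cm.

0.5378 cm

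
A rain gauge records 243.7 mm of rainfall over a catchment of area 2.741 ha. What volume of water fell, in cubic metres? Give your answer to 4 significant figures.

Area: 2.741 ha = 27410 m².
1 mm over 1 m² is 1 L, so volume = 243.7 × 27410 = 6679817 L = 6680 m³.

6680 cubic metres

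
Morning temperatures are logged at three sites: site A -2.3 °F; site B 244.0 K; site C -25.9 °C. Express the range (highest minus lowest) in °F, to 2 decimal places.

18.17 °F

site A: -2.3 °F = -19.056 °C.
site B: 244.0 K = -29.150 °C.
Spread: (-19.056) − (-29.150) = 10.094 °C = 18.17 °F.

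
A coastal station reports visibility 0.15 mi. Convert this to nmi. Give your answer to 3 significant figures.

1 SM = 0.868976 nmi, so 0.15 × 0.868976 = 0.130 nmi.

0.130 nmi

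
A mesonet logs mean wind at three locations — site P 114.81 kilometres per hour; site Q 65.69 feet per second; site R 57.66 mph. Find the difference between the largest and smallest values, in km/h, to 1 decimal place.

42.7 km/h

site Q: 65.69 ft/s = 72.080 km/h.
site R: 57.66 mph = 92.795 km/h.
Spread: 114.810 − 72.080 = 42.7 km/h.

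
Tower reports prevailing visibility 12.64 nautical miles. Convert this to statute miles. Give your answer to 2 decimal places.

14.55 SM

1 nmi = 1.15078 SM, so 12.64 × 1.15078 = 14.55 SM.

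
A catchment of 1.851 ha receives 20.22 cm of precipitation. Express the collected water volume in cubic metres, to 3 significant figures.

Depth: 20.22 cm × 10 = 202.2 mm.
Area: 1.851 ha = 18510 m².
1 mm over 1 m² is 1 L, so volume = 202.2 × 18510 = 3742722 L = 3740 m³.

3740 cubic metres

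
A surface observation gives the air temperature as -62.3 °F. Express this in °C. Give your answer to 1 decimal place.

°C = (°F − 32) × 5/9 = (-62.3 − 32) / 1.8 = -52.4 °C.

-52.4 °C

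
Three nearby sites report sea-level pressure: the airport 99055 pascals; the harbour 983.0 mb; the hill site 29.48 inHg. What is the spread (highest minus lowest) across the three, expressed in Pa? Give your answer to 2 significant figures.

the harbour: 983.0 mb = 98300.00 Pa.
the hill site: 29.48 inHg = 99830.75 Pa.
Spread: 99830.75 − 98300.00 = 1500 Pa.

1500 Pa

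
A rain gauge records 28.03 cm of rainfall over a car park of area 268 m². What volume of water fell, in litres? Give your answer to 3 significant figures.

Depth: 28.03 cm × 10 = 280.3 mm.
1 mm over 1 m² is 1 L, so volume = 280.3 × 268 = 75120.4 L ≈ 75100 L.

75100 litres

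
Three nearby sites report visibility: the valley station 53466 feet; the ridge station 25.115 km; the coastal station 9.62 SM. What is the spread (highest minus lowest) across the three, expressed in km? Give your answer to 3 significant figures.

the valley station: 53466 ft = 16.2964 km.
the coastal station: 9.62 SM = 15.4819 km.
Spread: 25.1150 − 15.4819 = 9.63 km.

9.63 km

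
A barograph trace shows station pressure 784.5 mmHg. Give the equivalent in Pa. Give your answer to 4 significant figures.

1 mmHg = 133.322 Pa, so 784.5 × 133.322 = 104600 Pa.

104600 Pa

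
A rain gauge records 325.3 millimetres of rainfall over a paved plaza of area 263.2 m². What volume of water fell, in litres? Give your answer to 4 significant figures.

1 mm over 1 m² is 1 L, so volume = 325.3 × 263.2 = 85618.96 L ≈ 85620 L.

85620 litres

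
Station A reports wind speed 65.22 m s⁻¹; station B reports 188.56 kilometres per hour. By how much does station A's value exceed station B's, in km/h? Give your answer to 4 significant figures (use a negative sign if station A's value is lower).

station A: 65.22 m/s = 234.7920 km/h.
Difference: 234.7920 − 188.5600 = 46.23 km/h.

46.23 km/h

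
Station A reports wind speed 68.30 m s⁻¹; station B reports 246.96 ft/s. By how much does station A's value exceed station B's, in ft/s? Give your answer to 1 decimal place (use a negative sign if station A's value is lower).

station A: 68.30 m/s = 224.081 ft/s.
Difference: 224.081 − 246.960 = -22.9 ft/s.

-22.9 ft/s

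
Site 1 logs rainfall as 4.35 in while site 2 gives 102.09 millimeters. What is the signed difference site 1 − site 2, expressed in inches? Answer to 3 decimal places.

0.331 in

site 2: 102.09 mm = 4.01929 in.
Difference: 4.35000 − 4.01929 = 0.331 in.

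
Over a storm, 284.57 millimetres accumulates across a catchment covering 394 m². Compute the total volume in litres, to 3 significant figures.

112000 litres

1 mm over 1 m² is 1 L, so volume = 284.57 × 394 = 112120.58 L ≈ 112000 L.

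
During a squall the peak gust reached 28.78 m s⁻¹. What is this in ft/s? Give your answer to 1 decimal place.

1 m/s = 3.28084 ft/s, so 28.78 × 3.28084 = 94.4 ft/s.

94.4 ft/s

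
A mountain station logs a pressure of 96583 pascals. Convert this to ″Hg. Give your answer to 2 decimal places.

28.52 inHg

1 Pa = 0.0002953 inHg, so 96583 × 0.0002953 = 28.52 inHg.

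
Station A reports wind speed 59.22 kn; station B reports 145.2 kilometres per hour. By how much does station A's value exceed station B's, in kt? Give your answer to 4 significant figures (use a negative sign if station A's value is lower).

station B: 145.2 km/h = 78.4017 kt.
Difference: 59.2200 − 78.4017 = -19.18 kt.

-19.18 kt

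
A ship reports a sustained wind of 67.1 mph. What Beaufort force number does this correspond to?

67.1 mph = 30.0 m/s, which is Beaufort 11 (violent storm, 28.5–32.6 m/s).

Beaufort force 11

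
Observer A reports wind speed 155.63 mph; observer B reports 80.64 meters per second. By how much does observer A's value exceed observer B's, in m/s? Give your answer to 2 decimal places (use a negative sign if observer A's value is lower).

observer A: 155.63 mph = 69.5728 m/s.
Difference: 69.5728 − 80.6400 = -11.07 m/s.

-11.07 m/s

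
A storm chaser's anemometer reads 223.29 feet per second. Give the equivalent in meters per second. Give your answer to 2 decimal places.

68.06 m/s

1 ft/s = 0.3048 m/s, so 223.29 × 0.3048 = 68.06 m/s.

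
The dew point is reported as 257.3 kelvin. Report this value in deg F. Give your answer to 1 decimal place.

3.5 °F

First to °C: -15.85 °C.
Then to °F: 3.5 °F.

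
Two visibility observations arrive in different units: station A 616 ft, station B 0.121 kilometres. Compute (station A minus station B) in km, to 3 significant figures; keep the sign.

0.0668 km

station A: 616 ft = 0.187757 km.
Difference: 0.187757 − 0.121000 = 0.0668 km.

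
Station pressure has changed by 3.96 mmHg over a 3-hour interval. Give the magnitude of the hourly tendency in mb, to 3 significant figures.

3.96 mmHg / 3 h × 1.33322 mb/mmHg = 1.76 mb/h.

1.76 mb per hour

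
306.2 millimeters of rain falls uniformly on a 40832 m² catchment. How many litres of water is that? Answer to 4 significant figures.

12500000 litres

1 mm over 1 m² is 1 L, so volume = 306.2 × 40832 = 12502758 L ≈ 12500000 L.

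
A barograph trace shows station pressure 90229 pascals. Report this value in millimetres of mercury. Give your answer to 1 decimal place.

1 Pa = 0.00750062 mmHg, so 90229 × 0.00750062 = 676.8 mmHg.

676.8 mmHg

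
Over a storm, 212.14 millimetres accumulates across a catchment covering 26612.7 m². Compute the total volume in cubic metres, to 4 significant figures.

5646 cubic metres

1 mm over 1 m² is 1 L, so volume = 212.14 × 26612.7 = 5645618.2 L = 5646 m³.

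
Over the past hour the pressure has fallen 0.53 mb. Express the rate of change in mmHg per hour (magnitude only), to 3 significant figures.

0.398 mmHg per hour

0.53 mb / 1 h × 0.750062 mmHg/mb = 0.398 mmHg/h.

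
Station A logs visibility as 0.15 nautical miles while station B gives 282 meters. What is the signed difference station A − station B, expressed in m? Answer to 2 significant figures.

-4.2 m

station A: 0.15 nmi = 277.800 m.
Difference: 277.800 − 282.000 = -4.2 m.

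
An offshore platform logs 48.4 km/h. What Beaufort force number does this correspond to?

48.4 km/h = 13.4 m/s, which is Beaufort 6 (strong breeze, 10.8–13.8 m/s).

Beaufort force 6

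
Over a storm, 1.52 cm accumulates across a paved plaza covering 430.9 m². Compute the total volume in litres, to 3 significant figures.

6550 litres

Depth: 1.52 cm × 10 = 15.2 mm.
1 mm over 1 m² is 1 L, so volume = 15.2 × 430.9 = 6549.68 L ≈ 6550 L.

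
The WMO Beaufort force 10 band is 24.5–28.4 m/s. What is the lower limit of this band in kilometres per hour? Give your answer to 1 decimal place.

88.2 km/h

24.5–28.4 m/s × 3.6 = 88.2–102.2 km/h.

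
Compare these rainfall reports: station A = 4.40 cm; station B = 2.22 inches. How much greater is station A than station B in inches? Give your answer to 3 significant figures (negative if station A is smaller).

station A: 4.40 cm = 1.73228 in.
Difference: 1.73228 − 2.22000 = -0.488 in.

-0.488 in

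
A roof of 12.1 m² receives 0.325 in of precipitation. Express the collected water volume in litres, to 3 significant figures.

Depth: 0.325 in × 25.4 = 8.255 mm.
1 mm over 1 m² is 1 L, so volume = 8.255 × 12.1 = 99.8855 L ≈ 99.9 L.

99.9 litres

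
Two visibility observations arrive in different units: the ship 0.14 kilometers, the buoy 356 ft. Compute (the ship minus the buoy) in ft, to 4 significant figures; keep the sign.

103.3 ft

the ship: 0.14 km = 459.318 ft.
Difference: 459.318 − 356.000 = 103.3 ft.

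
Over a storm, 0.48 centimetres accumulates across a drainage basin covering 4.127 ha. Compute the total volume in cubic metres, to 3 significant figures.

Depth: 0.48 cm × 10 = 4.8 mm.
Area: 4.127 ha = 41270 m².
1 mm over 1 m² is 1 L, so volume = 4.8 × 41270 = 198096 L = 198 m³.

198 cubic metres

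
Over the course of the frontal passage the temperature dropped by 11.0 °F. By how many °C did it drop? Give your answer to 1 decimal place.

A change of 1 °C equals a change of 1.8 °F: Δ°C = 11.0 × 0.5556 = 6.1 °C.

6.1 °C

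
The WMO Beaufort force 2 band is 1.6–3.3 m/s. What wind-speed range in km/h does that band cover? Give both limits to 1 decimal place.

5.8 to 11.9 km/h

1.6–3.3 m/s × 3.6 = 5.8–11.9 km/h.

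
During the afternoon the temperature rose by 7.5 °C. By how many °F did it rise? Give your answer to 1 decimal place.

13.5 °F

For a temperature change the 32° offset cancels: Δ°F = 7.5 × 1.8 = 13.5 °F.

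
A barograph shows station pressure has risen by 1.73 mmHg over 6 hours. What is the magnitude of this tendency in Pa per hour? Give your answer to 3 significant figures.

38.4 Pa per hour

1.73 mmHg / 6 h × 133.322 Pa/mmHg = 38.4 Pa/h.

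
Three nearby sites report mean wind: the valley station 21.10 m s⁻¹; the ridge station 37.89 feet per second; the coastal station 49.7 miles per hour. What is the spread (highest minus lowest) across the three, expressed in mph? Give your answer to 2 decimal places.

the valley station: 21.10 m/s = 47.1994 mph.
the ridge station: 37.89 ft/s = 25.8341 mph.
Spread: 49.7000 − 25.8341 = 23.87 mph.

23.87 mph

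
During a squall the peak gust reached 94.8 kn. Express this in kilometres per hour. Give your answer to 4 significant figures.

175.6 km/h

1 kt = 1.852 km/h, so 94.8 × 1.852 = 175.6 km/h.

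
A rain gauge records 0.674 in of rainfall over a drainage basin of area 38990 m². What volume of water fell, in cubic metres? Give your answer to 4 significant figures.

Depth: 0.674 in × 25.4 = 17.1196 mm.
1 mm over 1 m² is 1 L, so volume = 17.1196 × 38990 = 667493.2 L = 667.5 m³.

667.5 cubic metres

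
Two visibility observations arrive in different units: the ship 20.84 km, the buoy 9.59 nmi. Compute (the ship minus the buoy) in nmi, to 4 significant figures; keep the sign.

1.663 nmi

the ship: 20.84 km = 11.25270 nmi.
Difference: 11.25270 − 9.59000 = 1.663 nmi.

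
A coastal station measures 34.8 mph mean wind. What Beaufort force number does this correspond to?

34.8 mph = 15.6 m/s, which is Beaufort 7 (near gale, 13.9–17.1 m/s).

Beaufort force 7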